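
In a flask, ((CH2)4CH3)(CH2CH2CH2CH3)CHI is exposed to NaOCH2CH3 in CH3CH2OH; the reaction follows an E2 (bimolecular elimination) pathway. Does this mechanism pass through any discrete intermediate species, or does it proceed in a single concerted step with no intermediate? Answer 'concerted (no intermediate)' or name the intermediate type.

concerted (no intermediate)

Concerted anti-periplanar elimination: CH3CH2O⁻ abstracts a β-H while I⁻ leaves, and the C–H electrons become the new C=C π bond — all in a single transition state.
All bond changes occur in one transition state; no discrete intermediate is formed.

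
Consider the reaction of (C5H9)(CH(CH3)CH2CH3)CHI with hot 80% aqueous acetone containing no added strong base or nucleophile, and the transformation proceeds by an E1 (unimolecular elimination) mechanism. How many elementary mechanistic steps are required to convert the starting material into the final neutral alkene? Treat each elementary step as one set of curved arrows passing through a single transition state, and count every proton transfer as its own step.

3

Step 1: The C–I bond breaks with both electrons going to the iodide; I⁻ leaves and a secondary carbocation remains.
Step 2: Carbocation rearrangement: a 1,2-hydride shift from the adjacent sec-butyl carbon converts the initially-formed secondary cation into the more stable tertiary cation.
Step 3: A weak base (a water molecule from the solvent) removes a proton from a carbon adjacent to the cationic centre; the electrons of that C–H bond become the new π(C=C) bond, giving the alkene.
Total: 3 elementary steps.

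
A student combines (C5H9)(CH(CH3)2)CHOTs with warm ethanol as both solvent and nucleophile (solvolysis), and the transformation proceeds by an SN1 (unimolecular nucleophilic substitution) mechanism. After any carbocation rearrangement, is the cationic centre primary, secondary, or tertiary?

tertiary

Step 1: Rate-determining heterolysis of the C–O bond gives TsO⁻ and a secondary carbocation.
Step 2: A hydride (H with its bonding pair) migrates from the adjacent isopropyl carbon to the cationic centre — a 1,2-hydride shift — upgrading the secondary cation to a tertiary one.
The cation rearranges from secondary to tertiary via a 1,2-hydride shift from the adjacent isopropyl carbon; the tertiary cation is what reacts next.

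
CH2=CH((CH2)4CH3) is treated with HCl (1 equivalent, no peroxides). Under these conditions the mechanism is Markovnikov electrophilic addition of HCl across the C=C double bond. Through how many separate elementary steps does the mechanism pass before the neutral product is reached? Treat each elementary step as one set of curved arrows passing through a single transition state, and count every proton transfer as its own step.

Step 1: Protonation of the alkene by HCl: the π bond acts as the nucleophile and picks up H⁺, giving the more stable (Markovnikov) secondary carbocation. The H–Cl bond breaks heterolytically, releasing Cl⁻.
(No 1,2-shift: no single shift to an adjacent carbon would give a more stable cation.)
Step 2: Cl⁻ captures the cation: a lone pair on Cl⁻ fills the empty p orbital, producing the alkyl halide product.
Total: 2 elementary steps.

2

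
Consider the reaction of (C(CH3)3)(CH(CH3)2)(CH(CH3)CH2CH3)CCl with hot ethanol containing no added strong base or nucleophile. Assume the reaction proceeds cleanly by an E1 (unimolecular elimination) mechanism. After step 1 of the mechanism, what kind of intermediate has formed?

Step 1: Rate-determining heterolysis of the C–Cl bond gives Cl⁻ and a tertiary carbocation.
After step 1 the species present is a tertiary carbocation.

tertiary carbocation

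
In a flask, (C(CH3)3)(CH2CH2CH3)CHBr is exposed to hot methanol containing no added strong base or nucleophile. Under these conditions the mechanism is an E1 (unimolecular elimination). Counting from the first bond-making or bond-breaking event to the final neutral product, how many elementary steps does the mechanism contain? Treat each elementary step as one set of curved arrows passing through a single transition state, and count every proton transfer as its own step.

3

Step 1: Ionisation: the C–Br σ-bond cleaves heterolytically; both bonding electrons depart with Br⁻, leaving a secondary carbocation at the α-carbon.
Step 2: A 1,2-methyl shift from the adjacent tert-butyl carbon moves the positive charge from the secondary centre to an adjacent carbon, generating a more stable tertiary carbocation.
Step 3: A methanol molecule (solvent) deprotonates a β-carbon; as the C–H bond breaks, those electrons form the new alkene π bond.
Total: 3 elementary steps.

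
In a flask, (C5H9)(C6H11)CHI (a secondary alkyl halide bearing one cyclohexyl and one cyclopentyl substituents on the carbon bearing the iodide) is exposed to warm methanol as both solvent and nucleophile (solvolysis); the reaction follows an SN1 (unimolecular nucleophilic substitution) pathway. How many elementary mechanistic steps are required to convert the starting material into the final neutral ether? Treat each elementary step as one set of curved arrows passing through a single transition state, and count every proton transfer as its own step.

Step 1: Unassisted departure of I⁻ (taking the C–I bonding pair) generates a secondary carbocation.
Step 2: A hydride (H with its bonding pair) migrates from the adjacent cyclohexyl carbon to the cationic centre — a 1,2-hydride shift — upgrading the secondary cation to a tertiary one.
Step 3: CH3OH donates an oxygen lone pair into the empty p orbital of the cation, giving a protonated ether (an oxonium ion).
Step 4: Proton transfer from the O–H of the oxonium ion to a solvent molecule delivers the neutral ether.
Total: 4 elementary steps.

4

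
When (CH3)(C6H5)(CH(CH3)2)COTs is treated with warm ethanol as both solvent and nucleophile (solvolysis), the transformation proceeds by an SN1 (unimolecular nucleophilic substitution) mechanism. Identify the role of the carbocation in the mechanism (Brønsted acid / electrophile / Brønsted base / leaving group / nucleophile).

electrophile

Step 2: A lone pair on the oxygen of CH3CH2OH attacks the carbocation, forming a new C–O σ-bond and an oxonium ion.
The carbocation accepts an electron pair into an empty or π* orbital — it is the electrophile.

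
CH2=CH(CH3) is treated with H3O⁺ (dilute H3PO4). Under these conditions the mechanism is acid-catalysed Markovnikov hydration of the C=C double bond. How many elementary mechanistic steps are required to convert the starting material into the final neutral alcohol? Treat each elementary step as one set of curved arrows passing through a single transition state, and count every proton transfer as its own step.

3

Step 1: Protonation of the alkene by H3O⁺: the π bond acts as the nucleophile and picks up H⁺, giving the more stable (Markovnikov) secondary carbocation. H2O is released.
(No 1,2-shift: no single shift to an adjacent carbon would give a more stable cation.)
Step 2: Water acts as the nucleophile: an oxygen lone pair bonds to the cationic carbon, giving an oxonium-ion intermediate.
Step 3: Proton transfer from the O–H of the oxonium ion to H2O completes the catalytic cycle and yields the alcohol.
Total: 3 elementary steps.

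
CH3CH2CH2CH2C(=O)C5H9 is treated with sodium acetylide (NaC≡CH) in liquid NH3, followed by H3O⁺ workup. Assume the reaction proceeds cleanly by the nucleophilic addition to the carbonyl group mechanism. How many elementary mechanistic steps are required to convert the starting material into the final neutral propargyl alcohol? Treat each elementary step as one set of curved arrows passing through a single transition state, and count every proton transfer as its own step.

2

Step 1: Nucleophilic addition: HC≡C⁻ adds to the carbonyl carbon, pushing the π(C=O) electron pair onto oxygen and giving a tetrahedral alkoxide.
Step 2: Protonation of the alkoxide by H3O⁺ workup furnishes a propargyl alcohol.
Total: 2 elementary steps.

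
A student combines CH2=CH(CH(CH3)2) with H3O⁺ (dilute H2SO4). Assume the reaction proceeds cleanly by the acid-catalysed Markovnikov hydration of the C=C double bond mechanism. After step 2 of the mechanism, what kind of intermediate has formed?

tertiary carbocation

Step 1: Electrophilic addition begins with the π(C=C) electrons forming a bond to the proton of H3O⁺. Following Markovnikov's rule, the resulting cation is secondary. H2O is released.
Step 2: A hydride (H with its bonding pair) migrates from the adjacent isopropyl carbon to the cationic centre — a 1,2-hydride shift — upgrading the secondary cation to a tertiary one.
After step 2 the species present is a tertiary carbocation.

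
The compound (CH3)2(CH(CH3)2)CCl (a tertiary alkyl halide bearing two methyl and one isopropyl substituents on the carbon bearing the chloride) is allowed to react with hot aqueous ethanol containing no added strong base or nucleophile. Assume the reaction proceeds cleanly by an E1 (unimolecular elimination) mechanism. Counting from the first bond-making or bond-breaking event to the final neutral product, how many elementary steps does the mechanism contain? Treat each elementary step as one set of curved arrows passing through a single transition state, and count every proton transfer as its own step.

2

Step 1: The C–Cl bond breaks with both electrons going to the chloride; Cl⁻ leaves and a tertiary carbocation remains.
(No 1,2-shift: no single shift to an adjacent carbon would give a more stable cation.)
Step 2: Loss of a β-proton to a water (or ethanol) molecule of the solvent: the C–H bonding pair collapses toward the cationic carbon to form the C=C π bond, yielding the alkene.
Total: 2 elementary steps.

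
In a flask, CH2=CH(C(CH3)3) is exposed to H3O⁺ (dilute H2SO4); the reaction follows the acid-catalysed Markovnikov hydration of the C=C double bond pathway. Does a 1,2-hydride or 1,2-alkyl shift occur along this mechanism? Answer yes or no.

The first-formed carbocation is secondary.
The adjacent tert-butyl carbon has no hydrogen but bears methyl groups; migration of one methyl with its bonding pair (a 1,2-methyl shift) places the charge on a tertiary centre.
Tertiary is more stable than secondary, so the shift occurs.

yes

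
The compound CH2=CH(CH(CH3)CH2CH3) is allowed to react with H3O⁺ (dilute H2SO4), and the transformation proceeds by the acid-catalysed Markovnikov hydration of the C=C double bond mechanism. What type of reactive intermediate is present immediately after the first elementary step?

Step 1: The π electrons of the C=C bond attack a proton of H3O⁺; Markovnikov addition places the new C–H on the less-substituted alkene carbon, so the positive charge ends up on the more-substituted carbon — a secondary carbocation. H2O is released.
After step 1 the species present is a secondary carbocation.

secondary carbocation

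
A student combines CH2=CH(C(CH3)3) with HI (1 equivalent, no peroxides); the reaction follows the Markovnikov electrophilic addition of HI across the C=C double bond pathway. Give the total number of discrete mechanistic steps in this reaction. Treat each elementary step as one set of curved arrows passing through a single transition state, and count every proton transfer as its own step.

Step 1: Protonation of the alkene by HI: the π bond acts as the nucleophile and picks up H⁺, giving the more stable (Markovnikov) secondary carbocation. The H–I bond breaks heterolytically, releasing I⁻.
Step 2: A 1,2-methyl shift from the adjacent tert-butyl carbon moves the positive charge from the secondary centre to an adjacent carbon, generating a more stable tertiary carbocation.
Step 3: Nucleophilic attack by I⁻ on the carbocation completes the addition, giving R–I.
Total: 3 elementary steps.

3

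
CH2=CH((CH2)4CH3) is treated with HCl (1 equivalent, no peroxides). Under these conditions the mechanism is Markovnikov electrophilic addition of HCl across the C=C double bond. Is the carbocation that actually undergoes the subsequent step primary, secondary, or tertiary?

secondary

Step 1: Protonation of the alkene by HCl: the π bond acts as the nucleophile and picks up H⁺, giving the more stable (Markovnikov) secondary carbocation. The H–Cl bond breaks heterolytically, releasing Cl⁻.
No single 1,2-shift to an adjacent carbon would give a more-substituted cation, so no rearrangement occurs.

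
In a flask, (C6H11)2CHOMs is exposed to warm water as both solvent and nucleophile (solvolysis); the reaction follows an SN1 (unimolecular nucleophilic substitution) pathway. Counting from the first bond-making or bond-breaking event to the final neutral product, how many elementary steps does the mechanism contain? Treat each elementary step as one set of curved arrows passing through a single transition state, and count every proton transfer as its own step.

Step 1: Unassisted departure of MsO⁻ (taking the C–O bonding pair) generates a secondary carbocation.
Step 2: A 1,2-hydride shift from the adjacent cyclohexyl carbon moves the positive charge from the secondary centre to an adjacent carbon, generating a more stable tertiary carbocation.
Step 3: H2O donates an oxygen lone pair into the empty p orbital of the cation, giving a protonated alcohol (an oxonium ion).
Step 4: A second solvent molecule removes the proton on oxygen, giving the neutral alcohol product.
Total: 4 elementary steps.

4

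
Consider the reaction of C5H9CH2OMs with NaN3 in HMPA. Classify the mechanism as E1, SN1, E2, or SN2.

SN2

Conditions: a primary substrate with a strong nucleophile in the polar aprotic solvent HMPA.
These conditions are the textbook signature of the SN2 pathway.
An unhindered substrate with a strong nucleophile in a polar aprotic solvent favours one-step backside displacement.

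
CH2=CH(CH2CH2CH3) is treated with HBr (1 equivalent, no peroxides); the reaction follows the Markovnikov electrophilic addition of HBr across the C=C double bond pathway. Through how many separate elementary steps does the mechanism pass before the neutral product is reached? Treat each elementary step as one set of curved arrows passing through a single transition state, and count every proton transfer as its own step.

2

Step 1: Electrophilic addition begins with the π(C=C) electrons forming a bond to the proton of HBr. Following Markovnikov's rule, the resulting cation is secondary. The H–Br bond breaks heterolytically, releasing Br⁻.
(No 1,2-shift: no single shift to an adjacent carbon would give a more stable cation.)
Step 2: Nucleophilic attack by Br⁻ on the carbocation completes the addition, giving R–Br.
Total: 2 elementary steps.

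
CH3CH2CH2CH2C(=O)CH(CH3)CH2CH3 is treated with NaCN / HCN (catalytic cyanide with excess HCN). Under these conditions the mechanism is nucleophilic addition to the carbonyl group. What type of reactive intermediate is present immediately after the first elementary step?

Step 1: A lone pair / filled orbital on CN⁻ attacks the electrophilic carbonyl carbon; the π(C=O) electrons shift onto oxygen, producing a tetrahedral alkoxide intermediate.
After step 1 the species present is a tetrahedral alkoxide intermediate.

tetrahedral alkoxide intermediate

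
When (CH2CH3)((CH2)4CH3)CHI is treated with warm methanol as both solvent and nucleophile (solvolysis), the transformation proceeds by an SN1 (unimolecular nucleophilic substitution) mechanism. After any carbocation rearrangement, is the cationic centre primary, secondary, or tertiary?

secondary

Step 1: Rate-determining heterolysis of the C–I bond gives I⁻ and a secondary carbocation.
No single 1,2-shift to an adjacent carbon would give a more-substituted cation, so no rearrangement occurs.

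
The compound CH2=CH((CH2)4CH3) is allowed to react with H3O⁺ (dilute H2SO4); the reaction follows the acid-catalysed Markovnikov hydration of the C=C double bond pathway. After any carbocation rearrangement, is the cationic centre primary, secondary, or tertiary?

Step 1: The π electrons of the C=C bond attack a proton of H3O⁺; Markovnikov addition places the new C–H on the less-substituted alkene carbon, so the positive charge ends up on the more-substituted carbon — a secondary carbocation. H2O is released.
No single 1,2-shift to an adjacent carbon would give a more-substituted cation, so no rearrangement occurs.

secondary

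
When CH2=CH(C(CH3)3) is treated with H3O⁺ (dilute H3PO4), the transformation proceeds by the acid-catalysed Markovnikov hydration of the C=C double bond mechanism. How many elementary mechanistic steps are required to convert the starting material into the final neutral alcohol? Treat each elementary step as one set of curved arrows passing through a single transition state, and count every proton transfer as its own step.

Step 1: The π electrons of the C=C bond attack a proton of H3O⁺; Markovnikov addition places the new C–H on the less-substituted alkene carbon, so the positive charge ends up on the more-substituted carbon — a secondary carbocation. H2O is released.
Step 2: Carbocation rearrangement: a 1,2-methyl shift from the adjacent tert-butyl carbon converts the initially-formed secondary cation into the more stable tertiary cation.
Step 3: Nucleophilic capture of the cation by H2O produces the protonated alcohol (an oxonium ion).
Step 4: H2O removes a proton from the oxonium oxygen, regenerating H3O⁺ and giving the neutral alcohol.
Total: 4 elementary steps.

4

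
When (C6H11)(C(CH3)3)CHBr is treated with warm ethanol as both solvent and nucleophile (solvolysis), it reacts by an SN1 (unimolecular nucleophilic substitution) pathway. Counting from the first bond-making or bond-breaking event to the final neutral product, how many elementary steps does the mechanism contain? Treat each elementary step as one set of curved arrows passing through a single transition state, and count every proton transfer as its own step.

Step 1: Rate-determining heterolysis of the C–Br bond gives Br⁻ and a secondary carbocation.
Step 2: A 1,2-hydride shift from the adjacent cyclohexyl carbon moves the positive charge from the secondary centre to an adjacent carbon, generating a more stable tertiary carbocation.
Step 3: CH3CH2OH donates an oxygen lone pair into the empty p orbital of the cation, giving a protonated ether (an oxonium ion).
Step 4: Proton transfer from the O–H of the oxonium ion to a solvent molecule delivers the neutral ether.
Total: 4 elementary steps.

4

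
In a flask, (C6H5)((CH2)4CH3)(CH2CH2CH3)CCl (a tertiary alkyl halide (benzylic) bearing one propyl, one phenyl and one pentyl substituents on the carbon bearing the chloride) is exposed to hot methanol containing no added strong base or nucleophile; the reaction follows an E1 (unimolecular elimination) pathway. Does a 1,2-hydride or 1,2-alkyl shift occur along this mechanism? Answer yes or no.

The first-formed carbocation is tertiary.
No single 1,2-shift to an adjacent carbon would produce a more-substituted cation than the one already present, so no rearrangement occurs.

no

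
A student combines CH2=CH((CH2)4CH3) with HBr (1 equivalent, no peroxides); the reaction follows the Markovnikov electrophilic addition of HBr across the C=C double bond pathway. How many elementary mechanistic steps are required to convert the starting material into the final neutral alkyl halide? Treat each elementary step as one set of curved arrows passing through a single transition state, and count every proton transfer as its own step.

Step 1: Electrophilic addition begins with the π(C=C) electrons forming a bond to the proton of HBr. Following Markovnikov's rule, the resulting cation is secondary. The H–Br bond breaks heterolytically, releasing Br⁻.
(No 1,2-shift: no single shift to an adjacent carbon would give a more stable cation.)
Step 2: Br⁻ captures the cation: a lone pair on Br⁻ fills the empty p orbital, producing the alkyl halide product.
Total: 2 elementary steps.

2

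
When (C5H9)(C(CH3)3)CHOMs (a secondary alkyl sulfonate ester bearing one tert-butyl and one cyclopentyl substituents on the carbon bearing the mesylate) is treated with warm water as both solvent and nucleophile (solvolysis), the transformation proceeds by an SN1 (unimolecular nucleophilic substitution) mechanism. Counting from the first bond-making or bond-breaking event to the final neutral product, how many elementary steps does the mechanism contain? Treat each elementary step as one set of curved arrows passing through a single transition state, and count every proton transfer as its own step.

4

Step 1: The C–O bond breaks with both electrons going to the mesylate; MsO⁻ leaves and a secondary carbocation remains.
Step 2: A 1,2-hydride shift from the adjacent cyclopentyl carbon moves the positive charge from the secondary centre to an adjacent carbon, generating a more stable tertiary carbocation.
Step 3: A lone pair on the oxygen of H2O attacks the carbocation, forming a new C–O σ-bond and an oxonium ion.
Step 4: A second solvent molecule removes the proton on oxygen, giving the neutral alcohol product.
Total: 4 elementary steps.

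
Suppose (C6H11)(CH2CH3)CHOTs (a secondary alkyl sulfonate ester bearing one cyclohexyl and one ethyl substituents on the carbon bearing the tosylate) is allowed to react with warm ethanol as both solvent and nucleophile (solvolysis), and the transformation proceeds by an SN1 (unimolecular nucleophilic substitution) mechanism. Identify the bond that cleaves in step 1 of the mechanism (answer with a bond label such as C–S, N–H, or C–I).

Step 1: Rate-determining heterolysis of the C–O bond gives TsO⁻ and a secondary carbocation.
The bond broken in this step is the C–O bond.

C–O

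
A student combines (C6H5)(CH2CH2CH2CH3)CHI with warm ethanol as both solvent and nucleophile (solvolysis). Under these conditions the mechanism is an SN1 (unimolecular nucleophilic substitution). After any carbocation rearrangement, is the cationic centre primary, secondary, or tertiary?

secondary

Step 1: Rate-determining heterolysis of the C–I bond gives I⁻ and a secondary carbocation.
No single 1,2-shift to an adjacent carbon would give a more-substituted cation, so no rearrangement occurs.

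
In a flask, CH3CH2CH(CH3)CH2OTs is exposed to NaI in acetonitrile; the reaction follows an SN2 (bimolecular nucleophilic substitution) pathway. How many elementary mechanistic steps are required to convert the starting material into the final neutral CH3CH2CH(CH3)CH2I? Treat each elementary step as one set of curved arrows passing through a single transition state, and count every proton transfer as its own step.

1

Step 1: I⁻ attacks the back face of the α-carbon while TsO⁻ departs with the C–O bonding pair — a single concerted displacement through a pentacoordinate transition state.
Total: 1 elementary step.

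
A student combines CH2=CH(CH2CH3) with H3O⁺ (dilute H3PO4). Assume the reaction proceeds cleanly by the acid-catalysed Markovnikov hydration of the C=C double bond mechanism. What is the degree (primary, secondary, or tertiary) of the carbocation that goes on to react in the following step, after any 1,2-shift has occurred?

secondary

Step 1: Protonation of the alkene by H3O⁺: the π bond acts as the nucleophile and picks up H⁺, giving the more stable (Markovnikov) secondary carbocation. H2O is released.
No single 1,2-shift to an adjacent carbon would give a more-substituted cation, so no rearrangement occurs.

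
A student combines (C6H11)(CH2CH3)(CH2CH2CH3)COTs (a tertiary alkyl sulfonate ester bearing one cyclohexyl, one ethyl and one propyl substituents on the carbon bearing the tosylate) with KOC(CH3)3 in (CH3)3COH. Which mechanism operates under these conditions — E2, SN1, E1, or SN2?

E2

Conditions: a strong/bulky base with a tertiary substrate bearing a β-hydrogen.
These conditions are the textbook signature of the E2 pathway.
A strong (often hindered) base removes a β-H in concert with loss of the leaving group — bimolecular elimination.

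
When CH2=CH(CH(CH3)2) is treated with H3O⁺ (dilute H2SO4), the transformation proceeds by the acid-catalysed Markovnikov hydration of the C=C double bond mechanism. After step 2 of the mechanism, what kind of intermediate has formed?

tertiary carbocation

Step 1: Electrophilic addition begins with the π(C=C) electrons forming a bond to the proton of H3O⁺. Following Markovnikov's rule, the resulting cation is secondary. H2O is released.
Step 2: A hydride (H with its bonding pair) migrates from the adjacent isopropyl carbon to the cationic centre — a 1,2-hydride shift — upgrading the secondary cation to a tertiary one.
After step 2 the species present is a tertiary carbocation.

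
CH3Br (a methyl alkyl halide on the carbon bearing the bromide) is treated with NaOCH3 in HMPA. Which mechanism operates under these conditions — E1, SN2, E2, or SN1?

Conditions: a methyl substrate with a strong nucleophile in the polar aprotic solvent HMPA.
These conditions are the textbook signature of the SN2 pathway.
An unhindered substrate with a strong nucleophile in a polar aprotic solvent favours one-step backside displacement.

SN2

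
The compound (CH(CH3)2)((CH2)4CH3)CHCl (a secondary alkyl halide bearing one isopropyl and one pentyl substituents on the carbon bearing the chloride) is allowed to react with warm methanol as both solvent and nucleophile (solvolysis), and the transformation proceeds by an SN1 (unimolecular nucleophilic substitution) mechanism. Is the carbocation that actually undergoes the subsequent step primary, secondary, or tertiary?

tertiary

Step 1: Rate-determining heterolysis of the C–Cl bond gives Cl⁻ and a secondary carbocation.
Step 2: A 1,2-hydride shift from the adjacent isopropyl carbon moves the positive charge from the secondary centre to an adjacent carbon, generating a more stable tertiary carbocation.
The cation rearranges from secondary to tertiary via a 1,2-hydride shift from the adjacent isopropyl carbon; the tertiary cation is what reacts next.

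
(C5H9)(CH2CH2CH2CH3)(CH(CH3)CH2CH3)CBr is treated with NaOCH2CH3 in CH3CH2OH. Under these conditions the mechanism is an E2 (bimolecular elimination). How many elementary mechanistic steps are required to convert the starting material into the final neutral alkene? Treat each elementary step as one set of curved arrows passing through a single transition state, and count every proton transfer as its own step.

1

Step 1: In one step, CH3CH2O⁻ pulls off a β-proton, the C–Br bond cleaves, and a C=C double bond forms between the α- and β-carbons (E2, anti elimination).
Total: 1 elementary step.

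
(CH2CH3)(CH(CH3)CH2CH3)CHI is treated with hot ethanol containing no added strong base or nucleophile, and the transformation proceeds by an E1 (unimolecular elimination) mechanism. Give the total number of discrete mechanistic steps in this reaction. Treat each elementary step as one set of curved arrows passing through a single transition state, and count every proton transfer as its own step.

3

Step 1: Unassisted departure of I⁻ (taking the C–I bonding pair) generates a secondary carbocation.
Step 2: A hydride (H with its bonding pair) migrates from the adjacent sec-butyl carbon to the cationic centre — a 1,2-hydride shift — upgrading the secondary cation to a tertiary one.
Step 3: A weak base (an ethanol molecule from the solvent) removes a proton from a carbon adjacent to the cationic centre; the electrons of that C–H bond become the new π(C=C) bond, giving the alkene.
Total: 3 elementary steps.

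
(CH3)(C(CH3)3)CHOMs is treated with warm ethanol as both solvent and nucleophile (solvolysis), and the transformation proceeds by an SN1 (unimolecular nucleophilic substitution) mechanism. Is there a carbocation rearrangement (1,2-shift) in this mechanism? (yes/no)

yes

The first-formed carbocation is secondary.
The adjacent tert-butyl carbon has no hydrogen but bears methyl groups; migration of one methyl with its bonding pair (a 1,2-methyl shift) places the charge on a tertiary centre.
Tertiary is more stable than secondary, so the shift occurs.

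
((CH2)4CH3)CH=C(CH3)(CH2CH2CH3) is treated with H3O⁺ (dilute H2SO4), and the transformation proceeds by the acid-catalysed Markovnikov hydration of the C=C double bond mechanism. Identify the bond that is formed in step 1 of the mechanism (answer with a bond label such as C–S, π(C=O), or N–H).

Step 1: Electrophilic addition begins with the π(C=C) electrons forming a bond to the proton of H3O⁺. Following Markovnikov's rule, the resulting cation is tertiary. H2O is released.
The bond formed in this step is the C–H bond.

C–H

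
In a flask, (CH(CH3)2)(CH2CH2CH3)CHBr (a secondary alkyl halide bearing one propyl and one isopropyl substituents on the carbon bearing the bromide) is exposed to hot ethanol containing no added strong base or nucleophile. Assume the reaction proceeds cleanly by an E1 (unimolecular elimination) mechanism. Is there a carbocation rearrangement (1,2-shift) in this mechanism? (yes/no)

The first-formed carbocation is secondary.
The adjacent isopropyl carbon already bears 2 other carbon substituents and has a hydrogen to migrate; after a 1,2-hydride shift from that carbon the positive charge sits on a tertiary centre.
Tertiary is more stable than secondary, so the shift occurs.

yes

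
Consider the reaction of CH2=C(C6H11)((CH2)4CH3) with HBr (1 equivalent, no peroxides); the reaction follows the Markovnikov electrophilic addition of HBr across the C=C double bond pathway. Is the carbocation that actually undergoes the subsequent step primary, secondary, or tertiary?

Step 1: Protonation of the alkene by HBr: the π bond acts as the nucleophile and picks up H⁺, giving the more stable (Markovnikov) tertiary carbocation. The H–Br bond breaks heterolytically, releasing Br⁻.
No single 1,2-shift to an adjacent carbon would give a more-substituted cation, so no rearrangement occurs.

tertiary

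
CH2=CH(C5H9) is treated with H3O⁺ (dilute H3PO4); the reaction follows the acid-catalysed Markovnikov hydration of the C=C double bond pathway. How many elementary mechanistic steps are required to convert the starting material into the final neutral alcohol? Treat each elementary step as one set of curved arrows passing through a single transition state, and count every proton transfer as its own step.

4

Step 1: Electrophilic addition begins with the π(C=C) electrons forming a bond to the proton of H3O⁺. Following Markovnikov's rule, the resulting cation is secondary. H2O is released.
Step 2: Carbocation rearrangement: a 1,2-hydride shift from the adjacent cyclopentyl carbon converts the initially-formed secondary cation into the more stable tertiary cation.
Step 3: A lone pair on the oxygen of H2O attacks the carbocation, forming a C–O bond and an oxonium ion (a protonated alcohol).
Step 4: H2O removes a proton from the oxonium oxygen, regenerating H3O⁺ and giving the neutral alcohol.
Total: 4 elementary steps.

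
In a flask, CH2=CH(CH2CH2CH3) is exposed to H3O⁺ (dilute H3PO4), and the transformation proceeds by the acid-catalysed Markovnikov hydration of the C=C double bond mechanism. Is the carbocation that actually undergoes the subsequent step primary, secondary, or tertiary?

secondary

Step 1: Protonation of the alkene by H3O⁺: the π bond acts as the nucleophile and picks up H⁺, giving the more stable (Markovnikov) secondary carbocation. H2O is released.
No single 1,2-shift to an adjacent carbon would give a more-substituted cation, so no rearrangement occurs.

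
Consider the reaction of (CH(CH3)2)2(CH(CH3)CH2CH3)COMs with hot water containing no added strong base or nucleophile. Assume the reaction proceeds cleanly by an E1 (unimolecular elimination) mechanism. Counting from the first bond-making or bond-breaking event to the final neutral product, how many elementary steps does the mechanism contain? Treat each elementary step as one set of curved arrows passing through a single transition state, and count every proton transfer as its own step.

2

Step 1: Ionisation: the C–O σ-bond cleaves heterolytically; both bonding electrons depart with MsO⁻, leaving a tertiary carbocation at the α-carbon.
(No 1,2-shift: no single shift to an adjacent carbon would give a more stable cation.)
Step 2: Loss of a β-proton to a water molecule of the solvent: the C–H bonding pair collapses toward the cationic carbon to form the C=C π bond, yielding the alkene.
Total: 2 elementary steps.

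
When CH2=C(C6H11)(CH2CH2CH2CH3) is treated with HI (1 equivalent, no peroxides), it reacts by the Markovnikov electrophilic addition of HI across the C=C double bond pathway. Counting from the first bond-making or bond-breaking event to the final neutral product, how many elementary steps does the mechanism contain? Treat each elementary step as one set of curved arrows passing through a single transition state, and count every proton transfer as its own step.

Step 1: Electrophilic addition begins with the π(C=C) electrons forming a bond to the proton of HI. Following Markovnikov's rule, the resulting cation is tertiary. The H–I bond breaks heterolytically, releasing I⁻.
(No 1,2-shift: no single shift to an adjacent carbon would give a more stable cation.)
Step 2: The I⁻ anion donates a lone pair to the carbocation, forming the new C–I σ-bond and giving the neutral alkyl halide.
Total: 2 elementary steps.

2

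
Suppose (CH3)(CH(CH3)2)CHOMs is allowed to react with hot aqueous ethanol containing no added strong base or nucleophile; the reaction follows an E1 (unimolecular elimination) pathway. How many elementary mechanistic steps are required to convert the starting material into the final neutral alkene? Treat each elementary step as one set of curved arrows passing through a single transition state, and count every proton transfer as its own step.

3

Step 1: The C–O bond breaks with both electrons going to the mesylate; MsO⁻ leaves and a secondary carbocation remains.
Step 2: A hydride (H with its bonding pair) migrates from the adjacent isopropyl carbon to the cationic centre — a 1,2-hydride shift — upgrading the secondary cation to a tertiary one.
Step 3: A water (or ethanol) molecule (solvent) deprotonates a β-carbon; as the C–H bond breaks, those electrons form the new alkene π bond.
Total: 3 elementary steps.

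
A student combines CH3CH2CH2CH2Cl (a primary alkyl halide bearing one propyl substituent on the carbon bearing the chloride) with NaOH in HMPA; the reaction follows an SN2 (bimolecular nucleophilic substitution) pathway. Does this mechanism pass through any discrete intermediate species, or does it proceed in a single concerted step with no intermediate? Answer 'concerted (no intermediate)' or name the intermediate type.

Backside attack by OH⁻ on the carbon bearing the chloride: the new C–O bond forms as the C–Cl bond breaks, with Walden inversion at carbon.
All bond changes occur in one transition state; no discrete intermediate is formed.

concerted (no intermediate)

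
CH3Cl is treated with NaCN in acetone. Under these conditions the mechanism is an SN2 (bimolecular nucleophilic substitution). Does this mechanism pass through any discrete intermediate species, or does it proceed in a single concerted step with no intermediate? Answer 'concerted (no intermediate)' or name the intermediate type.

concerted (no intermediate)

Backside attack by CN⁻ on the carbon bearing the chloride: the new C–C bond forms as the C–Cl bond breaks, with Walden inversion at carbon.
All bond changes occur in one transition state; no discrete intermediate is formed.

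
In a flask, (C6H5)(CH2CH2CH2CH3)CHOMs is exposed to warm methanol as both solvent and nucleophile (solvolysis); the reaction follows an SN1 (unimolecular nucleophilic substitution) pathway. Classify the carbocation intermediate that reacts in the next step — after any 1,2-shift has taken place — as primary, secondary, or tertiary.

secondary

Step 1: Unassisted departure of MsO⁻ (taking the C–O bonding pair) generates a secondary carbocation.
No single 1,2-shift to an adjacent carbon would give a more-substituted cation, so no rearrangement occurs.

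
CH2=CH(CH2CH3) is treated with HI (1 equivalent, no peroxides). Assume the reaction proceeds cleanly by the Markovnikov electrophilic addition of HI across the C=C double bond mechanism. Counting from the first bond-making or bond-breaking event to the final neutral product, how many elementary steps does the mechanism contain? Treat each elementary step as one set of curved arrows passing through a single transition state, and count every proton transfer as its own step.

Step 1: Protonation of the alkene by HI: the π bond acts as the nucleophile and picks up H⁺, giving the more stable (Markovnikov) secondary carbocation. The H–I bond breaks heterolytically, releasing I⁻.
(No 1,2-shift: no single shift to an adjacent carbon would give a more stable cation.)
Step 2: I⁻ captures the cation: a lone pair on I⁻ fills the empty p orbital, producing the alkyl halide product.
Total: 2 elementary steps.

2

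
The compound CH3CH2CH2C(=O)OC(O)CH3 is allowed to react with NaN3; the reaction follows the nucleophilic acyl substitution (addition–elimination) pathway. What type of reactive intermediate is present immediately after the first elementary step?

Step 1: N3⁻ adds to the carbonyl carbon; the C=O π electrons shift onto oxygen and a tetrahedral alkoxide intermediate forms.
After step 1 the species present is a tetrahedral intermediate.

tetrahedral intermediate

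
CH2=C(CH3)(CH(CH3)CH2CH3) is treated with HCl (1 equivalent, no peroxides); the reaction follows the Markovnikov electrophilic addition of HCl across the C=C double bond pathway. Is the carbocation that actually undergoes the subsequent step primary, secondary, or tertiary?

tertiary

Step 1: Protonation of the alkene by HCl: the π bond acts as the nucleophile and picks up H⁺, giving the more stable (Markovnikov) tertiary carbocation. The H–Cl bond breaks heterolytically, releasing Cl⁻.
No single 1,2-shift to an adjacent carbon would give a more-substituted cation, so no rearrangement occurs.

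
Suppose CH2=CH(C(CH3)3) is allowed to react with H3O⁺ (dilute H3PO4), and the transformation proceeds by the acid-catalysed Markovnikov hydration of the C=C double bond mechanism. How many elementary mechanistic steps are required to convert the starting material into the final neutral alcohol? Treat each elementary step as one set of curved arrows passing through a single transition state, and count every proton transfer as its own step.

Step 1: Electrophilic addition begins with the π(C=C) electrons forming a bond to the proton of H3O⁺. Following Markovnikov's rule, the resulting cation is secondary. H2O is released.
Step 2: A methyl group with its bonding pair migrates from the adjacent tert-butyl carbon to the cationic centre — a 1,2-methyl shift — upgrading the secondary cation to a tertiary one.
Step 3: Nucleophilic capture of the cation by H2O produces the protonated alcohol (an oxonium ion).
Step 4: Proton transfer from the O–H of the oxonium ion to H2O completes the catalytic cycle and yields the alcohol.
Total: 4 elementary steps.

4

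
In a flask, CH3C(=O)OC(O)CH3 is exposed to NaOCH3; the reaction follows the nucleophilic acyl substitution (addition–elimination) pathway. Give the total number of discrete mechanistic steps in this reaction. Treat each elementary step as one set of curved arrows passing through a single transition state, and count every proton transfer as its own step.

Step 1: Nucleophilic addition of CH3O⁻ to the acyl carbon breaks the π(C=O) bond and yields a tetrahedral, anionic intermediate.
Step 2: Elimination step: re-formation of the carbonyl π bond drives out CH3CO2⁻, giving the new acyl compound.
Total: 2 elementary steps.

2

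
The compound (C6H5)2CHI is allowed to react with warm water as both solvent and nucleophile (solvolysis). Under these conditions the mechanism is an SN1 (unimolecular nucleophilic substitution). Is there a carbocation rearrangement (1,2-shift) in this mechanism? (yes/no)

no

The first-formed carbocation is secondary.
No single 1,2-shift to an adjacent carbon would produce a more-substituted cation than the one already present, so no rearrangement occurs.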